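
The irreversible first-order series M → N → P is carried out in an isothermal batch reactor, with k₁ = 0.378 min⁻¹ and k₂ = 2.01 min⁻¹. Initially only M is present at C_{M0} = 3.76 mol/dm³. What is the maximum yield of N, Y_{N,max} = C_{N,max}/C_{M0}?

For a first-order series the maximum intermediate yield is C_{N,max}/C_{M0} = (k₁/k₂)^[k₂/(k₂−k₁)].
= (0.378/2.01)^(2.01/(2.01−0.378)) = (0.1881)^(1.232) = 0.1277.

0.128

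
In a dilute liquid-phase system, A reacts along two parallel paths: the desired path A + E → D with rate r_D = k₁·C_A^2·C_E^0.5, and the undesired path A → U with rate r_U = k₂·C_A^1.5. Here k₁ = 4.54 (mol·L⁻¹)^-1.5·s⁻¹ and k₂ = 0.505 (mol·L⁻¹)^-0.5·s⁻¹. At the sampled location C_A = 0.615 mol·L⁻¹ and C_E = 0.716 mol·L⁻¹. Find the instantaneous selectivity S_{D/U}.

5.97

S_{D/U} = r_D/r_U = (k₁·C_A^2·C_E^0.5)/(k₂·C_A^1.5) = (k₁/k₂)·C_A^0.5·C_E^0.5.
= (4.54×0.6150^2×0.7160^0.5) / (0.505×0.6150^1.5) = 1.453/0.2436 = 5.97.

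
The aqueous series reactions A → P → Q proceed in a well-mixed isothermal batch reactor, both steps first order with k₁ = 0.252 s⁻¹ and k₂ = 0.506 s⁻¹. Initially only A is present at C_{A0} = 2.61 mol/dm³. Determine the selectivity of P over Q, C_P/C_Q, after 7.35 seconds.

The intermediate concentration in a first-order A→B→C sequence is C_P = k₁C_{A0}(e^(−k₁t) − e^(−k₂t))/(k₂−k₁).
e^(−k₁t) = e^(−0.252×7.35) = e^(−1.852) = 0.1569; e^(−k₂t) = e^(−3.719) = 0.02426.
C_P = 0.252×2.61/(0.506−0.252) × (0.1569−0.02426) = 2.589×0.1326 = 0.3435 mol/dm³.
C_A = C_{A0}e^(−k₁t) = 0.4095 mol/dm³, so C_Q = C_{A0}−C_A−C_P = 1.857 mol/dm³; C_P/C_Q = 0.185.

0.185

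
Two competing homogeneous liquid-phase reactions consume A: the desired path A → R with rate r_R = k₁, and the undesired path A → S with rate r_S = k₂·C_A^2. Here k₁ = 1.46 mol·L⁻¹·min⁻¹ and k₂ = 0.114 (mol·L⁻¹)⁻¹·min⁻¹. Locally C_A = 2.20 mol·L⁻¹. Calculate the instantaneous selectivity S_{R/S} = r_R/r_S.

S_{R/S} = r_R/r_S = (k₁)/(k₂·C_A^2) = (k₁/k₂)·C_A^-2.
= (1.46) / (0.114×2.200^2) = 1.460/0.5518 = 2.65.
The undesired path is higher order in A, so low C_A (CSTR or dilute feed) favours R.

2.65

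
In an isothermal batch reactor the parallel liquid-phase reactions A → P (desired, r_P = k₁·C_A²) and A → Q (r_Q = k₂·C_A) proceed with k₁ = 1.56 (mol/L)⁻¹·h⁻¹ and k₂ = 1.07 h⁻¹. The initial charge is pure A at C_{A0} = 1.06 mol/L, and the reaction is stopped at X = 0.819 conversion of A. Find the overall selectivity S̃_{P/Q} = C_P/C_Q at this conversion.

0.841

C_A = C_{A0}(1−X) = 0.1919 mol/L.
Along a PFR/batch, dC_Q/dC_A = −r_Q/(r_P+r_Q) = −k₂/(k₂+k₁·C_A).
Integrating from C_{A0} to C_A: C_Q = (1.07/1.56)·ln[(1.07+1.56·1.06)/(1.07+1.56·0.192)] = 0.6859·ln(2.724/1.369) = 0.4717 mol/L.
Then C_P = (C_{A0}−C_A) − C_Q = 0.8681 − 0.4717 = 0.3965 mol/L.
S̃_{P/Q} = C_P/C_Q = 0.3965/0.4717 = 0.841.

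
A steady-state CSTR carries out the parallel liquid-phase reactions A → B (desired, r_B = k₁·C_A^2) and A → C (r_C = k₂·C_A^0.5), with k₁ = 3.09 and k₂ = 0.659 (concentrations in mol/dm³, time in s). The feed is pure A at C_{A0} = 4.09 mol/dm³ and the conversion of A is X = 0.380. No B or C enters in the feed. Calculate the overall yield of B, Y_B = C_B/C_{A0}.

0.361

Exit C_A = C_{A0}(1−X) = 4.09×0.620 = 2.536 mol/dm³.
A CSTR operates uniformly at the exit composition, giving r_B = 19.87 and r_C = 1.049 (each k·C_A^n at C_A = 2.536).
Fraction of consumed A going to B: r_B/(r_B+r_C) = 0.9498.
C_B = 0.9498·C_{A0}·X = 0.9498×4.09×0.380 = 1.48 mol/dm³; Y_B = C_B/C_{A0} = 0.361.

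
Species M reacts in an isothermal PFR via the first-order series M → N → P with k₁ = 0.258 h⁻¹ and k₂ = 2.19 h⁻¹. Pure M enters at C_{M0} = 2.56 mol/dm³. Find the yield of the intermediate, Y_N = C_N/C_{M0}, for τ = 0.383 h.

Solving the coupled first-order balances gives C_N(τ) = [k₁/(k₂−k₁)]·C_{M0}·(e^(−k₁τ) − e^(−k₂τ)).
e^(−k₁τ) = e^(−0.258×0.383) = e^(−0.09881) = 0.9059; e^(−k₂τ) = e^(−0.8388) = 0.4322.
C_N = 0.258×2.56/(2.19−0.258) × (0.9059−0.4322) = 0.3419×0.4737 = 0.1619 mol/dm³.
Y_N = C_N/C_{M0} = 0.1619/2.56 = 0.0633.

0.0633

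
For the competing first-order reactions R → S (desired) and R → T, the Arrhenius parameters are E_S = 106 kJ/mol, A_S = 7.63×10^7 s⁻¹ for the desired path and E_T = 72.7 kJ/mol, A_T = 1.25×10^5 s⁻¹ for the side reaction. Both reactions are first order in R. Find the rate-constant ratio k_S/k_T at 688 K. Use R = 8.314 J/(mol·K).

k_S/k_T = (A_S/A_T)·exp[−(E_S−E_T)/(RT)] = (A_S/A_T)·exp[(E_T−E_S)/(RT)].
(E_T−E_S)/(RT) = (72.7−106)×10³/(8.314×688) = -33300/5720 = -5.822.
k_S/k_T = (7.63×10^7/1.25×10^5)·exp(-5.822) = 610.4 × 0.002963 = 1.81.

1.81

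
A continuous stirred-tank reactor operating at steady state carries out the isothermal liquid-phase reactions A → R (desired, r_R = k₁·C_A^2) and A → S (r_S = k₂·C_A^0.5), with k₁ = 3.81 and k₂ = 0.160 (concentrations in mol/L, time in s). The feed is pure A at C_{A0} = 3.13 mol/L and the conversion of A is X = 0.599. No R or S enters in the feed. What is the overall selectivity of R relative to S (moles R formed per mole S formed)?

33.5

Exit C_A = C_{A0}(1−X) = 3.13×0.401 = 1.255 mol/L.
Rates in a CSTR are evaluated at the outlet concentration: r_R = 3.81×1.255^2 = 6.002, r_S = 0.160×1.255^0.5 = 0.1793.
Overall selectivity = C_R/C_S = r_Rτ/(r_Sτ) = r_R/r_S = 33.5.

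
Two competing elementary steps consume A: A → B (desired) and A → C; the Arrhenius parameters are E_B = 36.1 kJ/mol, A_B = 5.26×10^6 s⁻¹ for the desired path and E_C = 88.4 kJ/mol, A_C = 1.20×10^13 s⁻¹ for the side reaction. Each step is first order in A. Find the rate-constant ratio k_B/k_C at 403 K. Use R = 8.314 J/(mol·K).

2.64

Since both paths have the same order in A, the concentration cancels and S_{B/C} = k_B/k_C = (A_B/A_C)·exp[(E_C−E_B)/(RT)].
(E_C−E_B)/(RT) = (88.4−36.1)×10³/(8.314×403) = 52300/3351 = 15.61.
k_B/k_C = (5.26×10^6/1.20×10^13)·exp(15.61) = 4.383×10^-7 × 6.013×10^6 = 2.64.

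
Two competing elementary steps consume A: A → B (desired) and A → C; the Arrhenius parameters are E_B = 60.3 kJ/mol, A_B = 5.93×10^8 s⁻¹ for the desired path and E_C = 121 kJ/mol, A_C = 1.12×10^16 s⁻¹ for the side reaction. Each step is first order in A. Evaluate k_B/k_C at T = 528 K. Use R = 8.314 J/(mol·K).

0.0536

k_B/k_C = (A_B/A_C)·exp[−(E_B−E_C)/(RT)] = (A_B/A_C)·exp[(E_C−E_B)/(RT)].
(E_C−E_B)/(RT) = (121−60.3)×10³/(8.314×528) = 60700/4390 = 13.83.
k_B/k_C = (5.93×10^8/1.12×10^16)·exp(13.83) = 5.295×10^-8 × 1.012×10^6 = 0.0536.
Since E_B < E_C, lowering the temperature improves selectivity toward B.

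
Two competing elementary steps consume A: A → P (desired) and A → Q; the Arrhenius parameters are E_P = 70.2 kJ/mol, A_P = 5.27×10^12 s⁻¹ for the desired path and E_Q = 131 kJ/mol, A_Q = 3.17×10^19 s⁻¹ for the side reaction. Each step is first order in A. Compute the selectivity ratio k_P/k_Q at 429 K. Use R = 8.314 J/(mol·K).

k_P/k_Q = (A_P/A_Q)·exp[−(E_P−E_Q)/(RT)] = (A_P/A_Q)·exp[(E_Q−E_P)/(RT)].
(E_Q−E_P)/(RT) = (131−70.2)×10³/(8.314×429) = 60800/3567 = 17.05.
k_P/k_Q = (5.27×10^12/3.17×10^19)·exp(17.05) = 1.662×10^-7 × 2.531×10^7 = 4.21.

4.21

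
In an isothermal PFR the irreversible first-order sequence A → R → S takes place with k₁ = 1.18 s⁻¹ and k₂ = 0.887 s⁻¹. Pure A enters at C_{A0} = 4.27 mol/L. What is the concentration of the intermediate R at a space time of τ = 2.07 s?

1.25 mol/L

For first-order series with pure A initially, C_R(τ) = k₁C_{A0}/(k₂−k₁)·(e^(−k₁τ) − e^(−k₂τ)).
e^(−k₁τ) = e^(−1.18×2.07) = e^(−2.443) = 0.08693; e^(−k₂τ) = e^(−1.836) = 0.1594.
C_R = 1.18×4.27/(0.887−1.18) × (0.08693−0.1594) = (-17.20)×(-0.07251) = 1.247 mol/L.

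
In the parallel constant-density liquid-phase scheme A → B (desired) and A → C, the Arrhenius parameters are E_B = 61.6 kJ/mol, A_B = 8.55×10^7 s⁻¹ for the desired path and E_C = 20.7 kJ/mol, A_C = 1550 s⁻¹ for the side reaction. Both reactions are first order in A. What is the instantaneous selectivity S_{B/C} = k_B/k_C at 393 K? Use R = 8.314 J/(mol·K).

With equal orders, S_{B/C} = k_B/k_C = (A_B/A_C)·exp[(E_C−E_B)/(RT)].
(E_C−E_B)/(RT) = (20.7−61.6)×10³/(8.314×393) = -40900/3267 = -12.52.
k_B/k_C = (8.55×10^7/1550)·exp(-12.52) = 55161 × 3.662×10^-6 = 0.202.
Since E_B > E_C, raising the temperature improves selectivity toward B.

0.202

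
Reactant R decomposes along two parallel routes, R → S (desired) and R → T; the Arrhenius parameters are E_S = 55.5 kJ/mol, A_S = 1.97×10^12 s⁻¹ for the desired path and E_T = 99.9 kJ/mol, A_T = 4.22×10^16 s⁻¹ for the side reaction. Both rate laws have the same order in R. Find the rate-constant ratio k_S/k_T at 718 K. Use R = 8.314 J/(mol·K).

Since both paths have the same order in R, the concentration cancels and S_{S/T} = k_S/k_T = (A_S/A_T)·exp[(E_T−E_S)/(RT)].
(E_T−E_S)/(RT) = (99.9−55.5)×10³/(8.314×718) = 44400/5969 = 7.438.
k_S/k_T = (1.97×10^12/4.22×10^16)·exp(7.438) = 4.668×10^-5 × 1699 = 0.0793.
Since E_S < E_T, lowering the temperature improves selectivity toward S.

0.0793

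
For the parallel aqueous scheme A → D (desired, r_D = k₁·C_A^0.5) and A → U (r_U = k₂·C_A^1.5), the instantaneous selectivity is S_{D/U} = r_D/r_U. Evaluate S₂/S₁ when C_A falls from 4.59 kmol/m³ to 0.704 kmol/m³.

6.52

S_{D/U} = (k₁/k₂)·C_A⁻¹, so S₂/S₁ = (C_{A,2}/C_{A,1})⁻¹.
= 4.59/0.704 = 6.52.
Selectivity toward D rises as C_A falls — low-concentration operation is favoured.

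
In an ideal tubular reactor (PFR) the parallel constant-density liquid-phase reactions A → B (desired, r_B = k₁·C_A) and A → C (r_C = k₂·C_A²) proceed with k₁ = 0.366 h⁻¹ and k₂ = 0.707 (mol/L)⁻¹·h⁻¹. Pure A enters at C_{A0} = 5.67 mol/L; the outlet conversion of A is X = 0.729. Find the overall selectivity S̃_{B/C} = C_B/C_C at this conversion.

0.160

C_A = C_{A0}(1−X) = 1.537 mol/L.
Along a PFR/batch, dC_B/dC_A = −r_B/(r_B+r_C) = −k₁/(k₁+k₂·C_A).
Integrating from C_{A0} to C_A: C_B = (0.366/0.707)·ln[(0.366+0.707·5.67)/(0.366+0.707·1.54)] = 0.5177·ln(4.375/1.452) = 0.5708 mol/L.
C_C = (C_{A0}−C_A)−C_B = 3.563 mol/L; S̃_{B/C} = 0.5708/3.563 = 0.160.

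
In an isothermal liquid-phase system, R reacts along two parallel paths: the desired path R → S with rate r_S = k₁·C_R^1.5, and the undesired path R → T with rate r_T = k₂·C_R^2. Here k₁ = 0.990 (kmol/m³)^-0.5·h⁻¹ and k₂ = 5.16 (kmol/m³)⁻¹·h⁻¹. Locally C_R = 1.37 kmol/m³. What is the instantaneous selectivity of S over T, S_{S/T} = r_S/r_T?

S_{S/T} = r_S/r_T = (k₁·C_R^1.5)/(k₂·C_R^2) = (k₁/k₂)·C_R^-0.5.
= (0.990×1.370^1.5) / (5.16×1.370^2) = 1.588/9.685 = 0.164.
The undesired path is higher order in R, so low C_R (CSTR or dilute feed) favours S.

0.164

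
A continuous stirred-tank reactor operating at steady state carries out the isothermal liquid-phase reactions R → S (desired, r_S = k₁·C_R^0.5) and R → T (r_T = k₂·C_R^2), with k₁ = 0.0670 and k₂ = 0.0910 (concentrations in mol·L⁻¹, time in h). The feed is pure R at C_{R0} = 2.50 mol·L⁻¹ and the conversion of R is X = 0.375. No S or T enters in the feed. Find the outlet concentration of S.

0.257 mol·L⁻¹

Exit C_R = C_{R0}(1−X) = 2.50×0.625 = 1.562 mol·L⁻¹.
In a CSTR the entire volume is at exit conditions, so r_S = 0.0670×1.562^0.5 = 0.08375 and r_T = 0.0910×1.562^2 = 0.2222.
Fraction of consumed R going to S: r_S/(r_S+r_T) = 0.2738.
C_S = 0.2738·C_{R0}·X = 0.2738×2.50×0.375 = 0.257 mol·L⁻¹.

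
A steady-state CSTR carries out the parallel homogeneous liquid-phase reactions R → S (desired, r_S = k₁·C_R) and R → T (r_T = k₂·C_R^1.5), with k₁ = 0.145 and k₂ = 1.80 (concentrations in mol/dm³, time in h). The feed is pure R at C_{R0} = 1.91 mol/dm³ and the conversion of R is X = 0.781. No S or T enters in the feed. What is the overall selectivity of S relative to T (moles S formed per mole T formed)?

Exit C_R = C_{R0}(1−X) = 1.91×0.219 = 0.4183 mol/dm³.
A CSTR operates uniformly at the exit composition, giving r_S = 0.06065 and r_T = 0.4870 (each k·C_R^n at C_R = 0.4183).
Overall selectivity = C_S/C_T = r_Sτ/(r_Tτ) = r_S/r_T = 0.125.

0.125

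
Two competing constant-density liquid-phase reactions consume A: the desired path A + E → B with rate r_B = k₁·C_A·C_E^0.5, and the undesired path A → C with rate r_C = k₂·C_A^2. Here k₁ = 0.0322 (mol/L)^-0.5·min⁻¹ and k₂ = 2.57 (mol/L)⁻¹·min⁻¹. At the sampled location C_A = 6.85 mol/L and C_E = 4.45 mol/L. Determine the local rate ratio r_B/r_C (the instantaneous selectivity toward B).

S_{B/C} = r_B/r_C = (k₁·C_A·C_E^0.5)/(k₂·C_A^2) = (k₁/k₂)·C_A⁻¹·C_E^0.5.
= (0.0322×6.850×4.450^0.5) / (2.57×6.850^2) = 0.4653/120.6 = 0.00386.

0.00386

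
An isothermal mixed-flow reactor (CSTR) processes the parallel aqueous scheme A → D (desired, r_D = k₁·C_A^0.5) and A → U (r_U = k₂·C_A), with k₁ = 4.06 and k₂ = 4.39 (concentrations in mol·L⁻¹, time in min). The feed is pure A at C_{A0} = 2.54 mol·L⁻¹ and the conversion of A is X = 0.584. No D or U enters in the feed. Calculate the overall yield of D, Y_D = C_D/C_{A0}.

Exit C_A = C_{A0}(1−X) = 2.54×0.416 = 1.057 mol·L⁻¹.
A CSTR operates uniformly at the exit composition, giving r_D = 4.173 and r_U = 4.639 (each k·C_A^n at C_A = 1.057).
Fraction of consumed A going to D: r_D/(r_D+r_U) = 0.4736.
C_D = 0.4736·C_{A0}·X = 0.4736×2.54×0.584 = 0.703 mol·L⁻¹; Y_D = C_D/C_{A0} = 0.277.

0.277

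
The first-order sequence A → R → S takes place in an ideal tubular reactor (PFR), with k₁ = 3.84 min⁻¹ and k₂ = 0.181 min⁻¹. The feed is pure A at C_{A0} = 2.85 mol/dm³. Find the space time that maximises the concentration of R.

0.835 min

For first-order series the maximum of C_R occurs at τ_opt = ln(k₂/k₁)/(k₂−k₁).
= ln(0.181/3.84)/(0.181−3.84) = ln(0.04714)/-3.659 = -3.055/-3.659 = 0.835 min.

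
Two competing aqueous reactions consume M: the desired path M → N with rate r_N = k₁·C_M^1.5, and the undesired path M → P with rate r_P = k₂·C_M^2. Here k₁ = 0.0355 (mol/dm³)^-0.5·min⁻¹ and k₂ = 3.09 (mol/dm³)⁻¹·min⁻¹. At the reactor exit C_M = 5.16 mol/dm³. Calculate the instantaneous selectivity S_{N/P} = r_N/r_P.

S_{N/P} = r_N/r_P = (k₁·C_M^1.5)/(k₂·C_M^2) = (k₁/k₂)·C_M^-0.5.
= (0.0355×5.160^1.5) / (3.09×5.160^2) = 0.4161/82.27 = 0.00506.
The undesired path is higher order in M, so low C_M (CSTR or dilute feed) favours N.

0.00506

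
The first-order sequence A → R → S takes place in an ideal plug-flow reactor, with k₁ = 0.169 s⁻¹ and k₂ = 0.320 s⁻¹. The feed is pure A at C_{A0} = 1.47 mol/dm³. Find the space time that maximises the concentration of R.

4.23 s

The intermediate peaks when r₁ = r₂, i.e. k₁e^(−k₁τ) = k₂e^(−k₂τ), giving τ_opt = ln(k₂/k₁)/(k₂−k₁).
= ln(0.320/0.169)/(0.320−0.169) = ln(1.893)/0.1510 = 0.6384/0.1510 = 4.23 s.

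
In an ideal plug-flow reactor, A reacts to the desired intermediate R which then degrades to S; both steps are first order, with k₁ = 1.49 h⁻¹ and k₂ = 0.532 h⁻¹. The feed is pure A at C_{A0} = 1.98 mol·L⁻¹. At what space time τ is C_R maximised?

For first-order series the maximum of C_R occurs at τ_opt = ln(k₂/k₁)/(k₂−k₁).
= ln(0.532/1.49)/(0.532−1.49) = ln(0.3570)/-0.9580 = -1.030/-0.9580 = 1.08 h.

1.08 h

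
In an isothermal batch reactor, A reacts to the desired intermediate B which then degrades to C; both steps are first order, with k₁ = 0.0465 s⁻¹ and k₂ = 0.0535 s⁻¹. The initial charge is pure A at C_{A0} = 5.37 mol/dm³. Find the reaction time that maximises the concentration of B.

20.0 s

For first-order series the maximum of C_B occurs at t_opt = ln(k₂/k₁)/(k₂−k₁).
= ln(0.0535/0.0465)/(0.0535−0.0465) = ln(1.151)/0.007000 = 0.1402/0.007000 = 20.0 s.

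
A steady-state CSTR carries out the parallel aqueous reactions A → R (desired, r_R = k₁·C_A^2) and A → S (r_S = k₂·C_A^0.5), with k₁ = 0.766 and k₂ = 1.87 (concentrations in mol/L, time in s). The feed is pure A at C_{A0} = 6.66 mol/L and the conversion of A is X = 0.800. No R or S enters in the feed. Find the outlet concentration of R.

Exit C_A = C_{A0}(1−X) = 6.66×0.200 = 1.332 mol/L.
Rates in a CSTR are evaluated at the outlet concentration: r_R = 0.766×1.332^2 = 1.359, r_S = 1.87×1.332^0.5 = 2.158.
Fraction of consumed A going to R: r_R/(r_R+r_S) = 0.3864.
C_R = 0.3864·C_{A0}·X = 0.3864×6.66×0.800 = 2.06 mol/L.

2.06 mol/L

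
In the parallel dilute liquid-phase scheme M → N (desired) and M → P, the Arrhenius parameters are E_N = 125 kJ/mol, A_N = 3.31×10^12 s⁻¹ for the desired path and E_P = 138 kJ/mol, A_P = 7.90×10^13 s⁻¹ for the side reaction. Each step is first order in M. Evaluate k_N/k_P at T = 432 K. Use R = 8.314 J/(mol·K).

1.56

k_N/k_P = (A_N/A_P)·exp[−(E_N−E_P)/(RT)] = (A_N/A_P)·exp[(E_P−E_N)/(RT)].
(E_P−E_N)/(RT) = (138−125)×10³/(8.314×432) = 13000/3592 = 3.620.
k_N/k_P = (3.31×10^12/7.90×10^13)·exp(3.620) = 0.04190 × 37.32 = 1.56.
Since E_N < E_P, lowering the temperature improves selectivity toward N.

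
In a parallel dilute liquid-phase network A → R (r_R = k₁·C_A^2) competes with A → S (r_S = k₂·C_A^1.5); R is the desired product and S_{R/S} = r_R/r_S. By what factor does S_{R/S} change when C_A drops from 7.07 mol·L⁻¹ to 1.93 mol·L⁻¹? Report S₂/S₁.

S_{R/S} = (k₁/k₂)·C_A^0.5, so S₂/S₁ = (C_{A,2}/C_{A,1})^0.5.
= (1.93/7.07)^0.5 = (0.2730)^0.5 = 0.522.

0.522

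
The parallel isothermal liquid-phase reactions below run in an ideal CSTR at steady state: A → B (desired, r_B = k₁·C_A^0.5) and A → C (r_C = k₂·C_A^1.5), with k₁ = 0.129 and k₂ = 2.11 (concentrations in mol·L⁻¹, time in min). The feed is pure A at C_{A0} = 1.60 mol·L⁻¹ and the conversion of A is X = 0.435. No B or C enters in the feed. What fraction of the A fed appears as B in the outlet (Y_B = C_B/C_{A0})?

0.0276

Exit C_A = C_{A0}(1−X) = 1.60×0.565 = 0.9040 mol·L⁻¹.
A CSTR operates uniformly at the exit composition, giving r_B = 0.1227 and r_C = 1.814 (each k·C_A^n at C_A = 0.9040).
Fraction of consumed A going to B: r_B/(r_B+r_C) = 0.06335.
C_B = 0.06335·C_{A0}·X = 0.06335×1.60×0.435 = 0.0441 mol·L⁻¹; Y_B = C_B/C_{A0} = 0.0276.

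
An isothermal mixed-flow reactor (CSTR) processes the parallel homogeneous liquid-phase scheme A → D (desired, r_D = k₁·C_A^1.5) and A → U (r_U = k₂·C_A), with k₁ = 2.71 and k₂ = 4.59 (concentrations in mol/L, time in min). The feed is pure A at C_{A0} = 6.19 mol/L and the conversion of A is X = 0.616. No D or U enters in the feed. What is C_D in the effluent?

Exit C_A = C_{A0}(1−X) = 6.19×0.384 = 2.377 mol/L.
Rates in a CSTR are evaluated at the outlet concentration: r_D = 2.71×2.377^1.5 = 9.931, r_U = 4.59×2.377 = 10.91.
Fraction of consumed A going to D: r_D/(r_D+r_U) = 0.4765.
C_D = 0.4765·C_{A0}·X = 0.4765×6.19×0.616 = 1.82 mol/L.

1.82 mol/L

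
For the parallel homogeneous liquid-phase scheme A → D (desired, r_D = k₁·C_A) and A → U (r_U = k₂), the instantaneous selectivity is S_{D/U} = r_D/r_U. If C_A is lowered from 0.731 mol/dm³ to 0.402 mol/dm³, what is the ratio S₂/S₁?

S_{D/U} = (k₁/k₂)·C_A, so S₂/S₁ = (C_{A,2}/C_{A,1}).
= 0.402/0.731 = 0.550.

0.550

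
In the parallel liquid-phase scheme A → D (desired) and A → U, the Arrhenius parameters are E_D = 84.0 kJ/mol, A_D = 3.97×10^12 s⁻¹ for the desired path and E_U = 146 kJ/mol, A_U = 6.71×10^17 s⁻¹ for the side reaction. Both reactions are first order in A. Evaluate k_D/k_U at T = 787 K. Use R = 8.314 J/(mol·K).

0.0771

Since both paths have the same order in A, the concentration cancels and S_{D/U} = k_D/k_U = (A_D/A_U)·exp[(E_U−E_D)/(RT)].
(E_U−E_D)/(RT) = (146−84.0)×10³/(8.314×787) = 62000/6543 = 9.476.
k_D/k_U = (3.97×10^12/6.71×10^17)·exp(9.476) = 5.917×10^-6 × 13038 = 0.0771.
Since E_D < E_U, lowering the temperature improves selectivity toward D.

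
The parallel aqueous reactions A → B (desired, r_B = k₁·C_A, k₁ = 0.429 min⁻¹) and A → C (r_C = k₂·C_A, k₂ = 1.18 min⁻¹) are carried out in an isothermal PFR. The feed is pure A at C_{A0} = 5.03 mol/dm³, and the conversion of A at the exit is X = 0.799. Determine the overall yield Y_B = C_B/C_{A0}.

0.213

C_A = C_{A0}(1−X) = 1.011 mol/dm³.
Both paths are first order in A, so the instantaneous fraction to B is constant: dC_B/d(−C_A) = k₁/(k₁+k₂) = 0.2666.
C_B = 0.2666·(C_{A0}−C_A) = 0.2666×4.019 = 1.07 mol/dm³.
Y_B = C_B/C_{A0} = 1.072/5.03 = 0.213.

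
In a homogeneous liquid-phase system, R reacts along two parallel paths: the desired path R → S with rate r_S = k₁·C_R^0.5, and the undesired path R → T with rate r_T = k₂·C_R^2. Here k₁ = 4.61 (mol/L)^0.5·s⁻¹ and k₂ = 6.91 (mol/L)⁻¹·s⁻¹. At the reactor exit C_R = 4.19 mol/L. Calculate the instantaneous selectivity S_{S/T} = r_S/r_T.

0.0778

S_{S/T} = r_S/r_T = (k₁·C_R^0.5)/(k₂·C_R^2) = (k₁/k₂)·C_R^-1.5.
= (4.61×4.190^0.5) / (6.91×4.190^2) = 9.436/121.3 = 0.0778.
The undesired path is higher order in R, so low C_R (CSTR or dilute feed) favours S.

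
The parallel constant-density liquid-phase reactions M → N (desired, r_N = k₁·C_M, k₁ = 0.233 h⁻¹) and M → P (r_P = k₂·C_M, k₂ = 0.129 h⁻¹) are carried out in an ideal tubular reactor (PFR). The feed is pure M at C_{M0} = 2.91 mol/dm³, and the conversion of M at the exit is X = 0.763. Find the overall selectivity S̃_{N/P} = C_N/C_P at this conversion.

C_M = C_{M0}(1−X) = 0.6897 mol/dm³.
Both paths are first order in M, so the instantaneous fraction to N is constant: dC_N/d(−C_M) = k₁/(k₁+k₂) = 0.6436.
C_N = 0.6436·(C_{M0}−C_M) = 0.6436×2.220 = 1.43 mol/dm³.
C_P = (C_{M0}−C_M)−C_N = 0.7912 mol/dm³; S̃_{N/P} = 1.429/0.7912 = 1.81.

1.81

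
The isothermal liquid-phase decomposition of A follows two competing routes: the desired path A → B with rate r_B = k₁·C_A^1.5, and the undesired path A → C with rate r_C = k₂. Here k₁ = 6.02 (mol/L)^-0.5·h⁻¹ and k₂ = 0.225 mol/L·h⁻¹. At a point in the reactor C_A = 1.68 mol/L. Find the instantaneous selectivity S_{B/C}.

S_{B/C} = r_B/r_C = (k₁·C_A^1.5)/(k₂) = (k₁/k₂)·C_A^1.5.
= (6.02×1.680^1.5) / (0.225) = 13.11/0.2250 = 58.3.
Since the desired path is higher order in A, keeping C_A high (PFR or concentrated feed) favours B.

58.3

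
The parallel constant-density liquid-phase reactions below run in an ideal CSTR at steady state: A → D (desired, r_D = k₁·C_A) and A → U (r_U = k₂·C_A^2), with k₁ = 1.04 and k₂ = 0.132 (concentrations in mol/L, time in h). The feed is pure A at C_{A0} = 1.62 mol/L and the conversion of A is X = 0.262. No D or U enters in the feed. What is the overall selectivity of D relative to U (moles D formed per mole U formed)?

6.59

Exit C_A = C_{A0}(1−X) = 1.62×0.738 = 1.196 mol/L.
A CSTR operates uniformly at the exit composition, giving r_D = 1.243 and r_U = 0.1887 (each k·C_A^n at C_A = 1.196).
Overall selectivity = C_D/C_U = r_Dτ/(r_Uτ) = r_D/r_U = 6.59.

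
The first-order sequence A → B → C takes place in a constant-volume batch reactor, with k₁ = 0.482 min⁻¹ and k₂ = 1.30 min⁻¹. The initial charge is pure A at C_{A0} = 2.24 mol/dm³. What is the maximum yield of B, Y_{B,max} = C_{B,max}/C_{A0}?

Evaluating C_B at t_opt = ln(k₂/k₁)/(k₂−k₁) gives C_{B,max}/C_{A0} = (k₁/k₂)^[k₂/(k₂−k₁)].
= (0.482/1.30)^(1.30/(1.30−0.482)) = (0.3708)^(1.589) = 0.2066.

0.207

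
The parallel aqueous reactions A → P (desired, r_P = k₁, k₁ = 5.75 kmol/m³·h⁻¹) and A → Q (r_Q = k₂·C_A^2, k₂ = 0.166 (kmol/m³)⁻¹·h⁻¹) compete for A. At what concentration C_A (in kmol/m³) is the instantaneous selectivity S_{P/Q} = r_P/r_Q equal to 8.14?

2.06 kmol/m³

S_{P/Q} = (k₁/k₂)·C_A^-2 ⇒ C_A = (S·k₂/k₁)^(-0.5).
= (8.14×0.166/5.75)^(-0.5) = (0.2350)^(-0.5) = 2.06 kmol/m³.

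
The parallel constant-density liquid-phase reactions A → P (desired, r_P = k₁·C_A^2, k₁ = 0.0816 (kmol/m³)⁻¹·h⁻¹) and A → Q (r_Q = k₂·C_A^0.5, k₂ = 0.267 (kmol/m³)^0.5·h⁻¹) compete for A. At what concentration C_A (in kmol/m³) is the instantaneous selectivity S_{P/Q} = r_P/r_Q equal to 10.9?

S_{P/Q} = (k₁/k₂)·C_A^1.5 ⇒ C_A = (S·k₂/k₁)^(1/1.5).
= (10.9×0.267/0.0816)^(0.6667) = (35.67)^(0.6667) = 10.8 kmol/m³.

10.8 kmol/m³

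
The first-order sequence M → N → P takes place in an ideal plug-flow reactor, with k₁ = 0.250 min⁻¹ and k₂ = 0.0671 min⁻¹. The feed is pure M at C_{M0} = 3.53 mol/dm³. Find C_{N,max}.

2.18 mol/dm³

At the optimum, C_{N,max}/C_{M0} = (k₁/k₂)^[k₂/(k₂−k₁)].
= (0.250/0.0671)^(0.0671/(0.0671−0.250)) = (3.726)^(-0.3669) = 0.6172.
C_{N,max} = 0.6172×3.53 = 2.18 mol/dm³.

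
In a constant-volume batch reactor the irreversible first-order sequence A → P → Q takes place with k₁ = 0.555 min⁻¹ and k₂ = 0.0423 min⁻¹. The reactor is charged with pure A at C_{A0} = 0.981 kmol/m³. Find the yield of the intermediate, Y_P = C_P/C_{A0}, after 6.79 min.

For first-order series with pure A initially, C_P(t) = k₁C_{A0}/(k₂−k₁)·(e^(−k₁t) − e^(−k₂t)).
e^(−k₁t) = e^(−0.555×6.79) = e^(−3.768) = 0.02309; e^(−k₂t) = e^(−0.2872) = 0.7503.
C_P = 0.555×0.981/(0.0423−0.555) × (0.02309−0.7503) = (-1.062)×(-0.7273) = 0.7723 kmol/m³.
Y_P = C_P/C_{A0} = 0.7723/0.981 = 0.787.

0.787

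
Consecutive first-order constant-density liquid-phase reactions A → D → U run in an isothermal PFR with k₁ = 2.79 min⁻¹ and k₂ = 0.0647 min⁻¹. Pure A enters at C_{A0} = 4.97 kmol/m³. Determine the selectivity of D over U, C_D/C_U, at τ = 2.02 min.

For first-order series with pure A initially, C_D(τ) = k₁C_{A0}/(k₂−k₁)·(e^(−k₁τ) − e^(−k₂τ)).
e^(−k₁τ) = e^(−2.79×2.02) = e^(−5.636) = 0.003568; e^(−k₂τ) = e^(−0.1307) = 0.8775.
C_D = 2.79×4.97/(0.0647−2.79) × (0.003568−0.8775) = (-5.088)×(-0.8739) = 4.446 kmol/m³.
C_A = C_{A0}e^(−k₁τ) = 0.01773 kmol/m³, so C_U = C_{A0}−C_A−C_D = 0.5058 kmol/m³; C_D/C_U = 8.79.

8.79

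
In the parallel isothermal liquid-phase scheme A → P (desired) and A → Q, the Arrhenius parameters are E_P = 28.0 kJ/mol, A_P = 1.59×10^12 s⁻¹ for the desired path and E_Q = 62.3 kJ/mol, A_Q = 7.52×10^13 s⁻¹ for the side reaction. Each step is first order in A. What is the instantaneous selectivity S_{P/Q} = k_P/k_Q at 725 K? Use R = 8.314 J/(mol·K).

6.26

k_P/k_Q = (A_P/A_Q)·exp[−(E_P−E_Q)/(RT)] = (A_P/A_Q)·exp[(E_Q−E_P)/(RT)].
(E_Q−E_P)/(RT) = (62.3−28.0)×10³/(8.314×725) = 34300/6028 = 5.690.
k_P/k_Q = (1.59×10^12/7.52×10^13)·exp(5.690) = 0.02114 × 296.0 = 6.26.
Since E_P < E_Q, lowering the temperature improves selectivity toward P.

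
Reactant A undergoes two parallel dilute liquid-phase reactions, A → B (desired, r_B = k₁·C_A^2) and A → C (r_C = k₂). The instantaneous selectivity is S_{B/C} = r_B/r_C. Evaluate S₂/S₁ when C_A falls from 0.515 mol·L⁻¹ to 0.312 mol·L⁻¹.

S_{B/C} = (k₁/k₂)·C_A^2, so S₂/S₁ = (C_{A,2}/C_{A,1})^2.
= (0.312/0.515)^2 = (0.6058)^2 = 0.367.

0.367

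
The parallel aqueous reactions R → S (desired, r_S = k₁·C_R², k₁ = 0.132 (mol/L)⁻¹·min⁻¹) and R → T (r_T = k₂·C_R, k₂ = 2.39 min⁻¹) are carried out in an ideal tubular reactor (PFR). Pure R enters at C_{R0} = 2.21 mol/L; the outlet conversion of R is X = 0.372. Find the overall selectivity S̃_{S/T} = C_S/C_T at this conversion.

C_R = C_{R0}(1−X) = 1.388 mol/L.
Along a PFR/batch, dC_T/dC_R = −r_T/(r_S+r_T) = −k₂/(k₂+k₁·C_R).
Integrating from C_{R0} to C_R: C_T = (2.39/0.132)·ln[(2.39+0.132·2.21)/(2.39+0.132·1.39)] = 18.11·ln(2.682/2.573) = 0.7479 mol/L.
Then C_S = (C_{R0}−C_R) − C_T = 0.8221 − 0.7479 = 0.07419 mol/L.
S̃_{S/T} = C_S/C_T = 0.07419/0.7479 = 0.0992.

0.0992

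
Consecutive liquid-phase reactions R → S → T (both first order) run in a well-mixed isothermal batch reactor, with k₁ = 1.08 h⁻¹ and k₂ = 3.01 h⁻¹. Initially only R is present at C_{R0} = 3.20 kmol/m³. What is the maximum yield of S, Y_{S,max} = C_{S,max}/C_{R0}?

0.202

For a first-order series the maximum intermediate yield is C_{S,max}/C_{R0} = (k₁/k₂)^[k₂/(k₂−k₁)].
= (1.08/3.01)^(3.01/(3.01−1.08)) = (0.3588)^(1.560) = 0.2022.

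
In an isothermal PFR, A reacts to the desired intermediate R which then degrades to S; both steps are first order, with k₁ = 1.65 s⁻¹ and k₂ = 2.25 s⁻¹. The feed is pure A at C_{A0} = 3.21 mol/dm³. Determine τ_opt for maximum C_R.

0.517 s

The intermediate peaks when r₁ = r₂, i.e. k₁e^(−k₁τ) = k₂e^(−k₂τ), giving τ_opt = ln(k₂/k₁)/(k₂−k₁).
= ln(2.25/1.65)/(2.25−1.65) = ln(1.364)/0.6000 = 0.3102/0.6000 = 0.517 s.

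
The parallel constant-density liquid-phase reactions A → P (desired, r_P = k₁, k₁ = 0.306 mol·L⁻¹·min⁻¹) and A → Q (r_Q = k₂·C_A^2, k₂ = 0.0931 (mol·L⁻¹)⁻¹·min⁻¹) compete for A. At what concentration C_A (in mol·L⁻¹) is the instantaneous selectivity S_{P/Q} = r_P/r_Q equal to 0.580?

S_{P/Q} = (k₁/k₂)·C_A^-2 ⇒ C_A = (S·k₂/k₁)^(-0.5).
= (0.580×0.0931/0.306)^(-0.5) = (0.1765)^(-0.5) = 2.38 mol·L⁻¹.

2.38 mol·L⁻¹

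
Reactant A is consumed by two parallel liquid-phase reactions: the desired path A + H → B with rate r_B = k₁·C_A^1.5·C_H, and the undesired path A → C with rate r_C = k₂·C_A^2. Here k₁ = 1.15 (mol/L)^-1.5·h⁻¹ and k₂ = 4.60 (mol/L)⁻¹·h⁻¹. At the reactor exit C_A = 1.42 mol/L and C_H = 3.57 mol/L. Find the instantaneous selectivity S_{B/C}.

S_{B/C} = r_B/r_C = (k₁·C_A^1.5·C_H)/(k₂·C_A^2) = (k₁/k₂)·C_A^-0.5·C_H.
= (1.15×1.420^1.5×3.570) / (4.60×1.420^2) = 6.947/9.275 = 0.749.
The undesired path is higher order in A, so low C_A (CSTR or dilute feed) favours B.

0.749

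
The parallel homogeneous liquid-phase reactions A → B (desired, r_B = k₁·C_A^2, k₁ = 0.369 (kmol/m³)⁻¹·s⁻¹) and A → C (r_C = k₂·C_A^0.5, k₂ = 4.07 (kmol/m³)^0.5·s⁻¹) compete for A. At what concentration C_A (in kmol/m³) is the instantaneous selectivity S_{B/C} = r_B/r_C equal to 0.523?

S_{B/C} = (k₁/k₂)·C_A^1.5 ⇒ C_A = (S·k₂/k₁)^(1/1.5).
= (0.523×4.07/0.369)^(0.6667) = (5.769)^(0.6667) = 3.22 kmol/m³.

3.22 kmol/m³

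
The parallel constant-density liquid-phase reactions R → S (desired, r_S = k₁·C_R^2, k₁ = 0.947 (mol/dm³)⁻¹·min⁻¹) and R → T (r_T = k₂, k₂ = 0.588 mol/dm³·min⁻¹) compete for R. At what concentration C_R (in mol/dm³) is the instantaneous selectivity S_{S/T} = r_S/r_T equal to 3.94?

1.56 mol/dm³

S_{S/T} = (k₁/k₂)·C_R^2 ⇒ C_R = (S·k₂/k₁)^(0.5).
= (3.94×0.588/0.947)^(0.5) = (2.446)^(0.5) = 1.56 mol/dm³.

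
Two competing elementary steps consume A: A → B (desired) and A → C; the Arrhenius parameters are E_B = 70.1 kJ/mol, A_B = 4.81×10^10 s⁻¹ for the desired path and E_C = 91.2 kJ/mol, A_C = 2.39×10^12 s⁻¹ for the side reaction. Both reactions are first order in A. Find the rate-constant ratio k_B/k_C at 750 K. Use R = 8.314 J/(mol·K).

0.593

Since both paths have the same order in A, the concentration cancels and S_{B/C} = k_B/k_C = (A_B/A_C)·exp[(E_C−E_B)/(RT)].
(E_C−E_B)/(RT) = (91.2−70.1)×10³/(8.314×750) = 21100/6236 = 3.384.
k_B/k_C = (4.81×10^10/2.39×10^12)·exp(3.384) = 0.02013 × 29.48 = 0.593.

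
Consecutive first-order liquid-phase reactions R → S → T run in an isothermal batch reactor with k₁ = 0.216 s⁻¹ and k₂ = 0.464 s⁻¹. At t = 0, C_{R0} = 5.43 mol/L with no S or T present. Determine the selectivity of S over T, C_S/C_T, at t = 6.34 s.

0.308

For first-order series with pure R initially, C_S(t) = k₁C_{R0}/(k₂−k₁)·(e^(−k₁t) − e^(−k₂t)).
e^(−k₁t) = e^(−0.216×6.34) = e^(−1.369) = 0.2542; e^(−k₂t) = e^(−2.942) = 0.05277.
C_S = 0.216×5.43/(0.464−0.216) × (0.2542−0.05277) = 4.729×0.2015 = 0.9529 mol/L.
C_R = C_{R0}e^(−k₁t) = 1.381 mol/L, so C_T = C_{R0}−C_R−C_S = 3.097 mol/L; C_S/C_T = 0.308.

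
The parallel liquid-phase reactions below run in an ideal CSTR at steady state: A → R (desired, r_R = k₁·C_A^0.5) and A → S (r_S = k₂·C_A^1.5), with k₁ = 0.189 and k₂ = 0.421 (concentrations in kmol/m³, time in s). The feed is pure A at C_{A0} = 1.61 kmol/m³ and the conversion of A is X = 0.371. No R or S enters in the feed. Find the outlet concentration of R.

Exit C_A = C_{A0}(1−X) = 1.61×0.629 = 1.013 kmol/m³.
In a CSTR the entire volume is at exit conditions, so r_R = 0.189×1.013^0.5 = 0.1902 and r_S = 0.421×1.013^1.5 = 0.4290.
Fraction of consumed A going to R: r_R/(r_R+r_S) = 0.3071.
C_R = 0.3071·C_{A0}·X = 0.3071×1.61×0.371 = 0.183 kmol/m³.

0.183 kmol/m³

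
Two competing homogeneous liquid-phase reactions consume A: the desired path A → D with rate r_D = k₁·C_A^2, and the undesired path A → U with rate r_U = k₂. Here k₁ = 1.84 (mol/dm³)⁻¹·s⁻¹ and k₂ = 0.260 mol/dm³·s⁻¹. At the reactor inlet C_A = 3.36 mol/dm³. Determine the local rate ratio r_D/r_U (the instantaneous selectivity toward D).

79.9

S_{D/U} = r_D/r_U = (k₁·C_A^2)/(k₂) = (k₁/k₂)·C_A^2.
= (1.84×3.360^2) / (0.260) = 20.77/0.2600 = 79.9.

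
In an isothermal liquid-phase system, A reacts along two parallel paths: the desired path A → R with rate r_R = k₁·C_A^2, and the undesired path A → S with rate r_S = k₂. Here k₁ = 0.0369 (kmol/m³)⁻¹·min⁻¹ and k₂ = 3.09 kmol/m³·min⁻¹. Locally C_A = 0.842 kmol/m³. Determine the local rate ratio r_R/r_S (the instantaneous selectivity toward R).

0.00847

S_{R/S} = r_R/r_S = (k₁·C_A^2)/(k₂) = (k₁/k₂)·C_A^2.
= (0.0369×0.8420^2) / (3.09) = 0.02616/3.090 = 0.00847.
Since the desired path is higher order in A, keeping C_A high (PFR or concentrated feed) favours R.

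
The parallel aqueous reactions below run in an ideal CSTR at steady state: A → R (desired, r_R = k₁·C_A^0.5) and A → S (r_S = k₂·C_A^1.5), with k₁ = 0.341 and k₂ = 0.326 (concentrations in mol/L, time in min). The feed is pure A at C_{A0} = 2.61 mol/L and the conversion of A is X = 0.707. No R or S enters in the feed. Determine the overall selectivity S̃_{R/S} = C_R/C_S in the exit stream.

1.37

Exit C_A = C_{A0}(1−X) = 2.61×0.293 = 0.7647 mol/L.
In a CSTR the entire volume is at exit conditions, so r_R = 0.341×0.7647^0.5 = 0.2982 and r_S = 0.326×0.7647^1.5 = 0.2180.
Overall selectivity = C_R/C_S = r_Rτ/(r_Sτ) = r_R/r_S = 1.37.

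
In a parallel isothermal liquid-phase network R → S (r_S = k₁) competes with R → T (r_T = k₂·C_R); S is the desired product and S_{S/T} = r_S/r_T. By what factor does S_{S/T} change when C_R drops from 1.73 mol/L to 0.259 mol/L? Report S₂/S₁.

6.68

S_{S/T} = (k₁/k₂)·C_R⁻¹, so S₂/S₁ = (C_{R,2}/C_{R,1})⁻¹.
= 1.73/0.259 = 6.68.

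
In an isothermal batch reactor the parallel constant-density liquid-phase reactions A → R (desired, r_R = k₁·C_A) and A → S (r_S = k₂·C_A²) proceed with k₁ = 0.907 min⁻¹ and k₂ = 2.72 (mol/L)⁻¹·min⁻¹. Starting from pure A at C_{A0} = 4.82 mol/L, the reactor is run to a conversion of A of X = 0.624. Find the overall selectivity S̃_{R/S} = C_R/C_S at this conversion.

C_A = C_{A0}(1−X) = 1.812 mol/L.
Along a PFR/batch, dC_R/dC_A = −r_R/(r_R+r_S) = −k₁/(k₁+k₂·C_A).
Integrating from C_{A0} to C_A: C_R = (0.907/2.72)·ln[(0.907+2.72·4.82)/(0.907+2.72·1.81)] = 0.3335·ln(14.02/5.837) = 0.2922 mol/L.
C_S = (C_{A0}−C_A)−C_R = 2.716 mol/L; S̃_{R/S} = 0.2922/2.716 = 0.108.

0.108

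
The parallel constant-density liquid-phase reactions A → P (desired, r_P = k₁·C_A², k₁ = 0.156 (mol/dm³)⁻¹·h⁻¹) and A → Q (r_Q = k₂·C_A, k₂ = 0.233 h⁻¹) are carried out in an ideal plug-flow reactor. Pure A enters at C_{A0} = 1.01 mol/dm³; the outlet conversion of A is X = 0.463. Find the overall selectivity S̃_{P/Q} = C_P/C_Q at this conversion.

0.514

C_A = C_{A0}(1−X) = 0.5424 mol/dm³.
Along a PFR/batch, dC_Q/dC_A = −r_Q/(r_P+r_Q) = −k₂/(k₂+k₁·C_A).
Integrating from C_{A0} to C_A: C_Q = (0.233/0.156)·ln[(0.233+0.156·1.01)/(0.233+0.156·0.542)] = 1.494·ln(0.3906/0.3176) = 0.3088 mol/dm³.
Then C_P = (C_{A0}−C_A) − C_Q = 0.4676 − 0.3088 = 0.1588 mol/dm³.
S̃_{P/Q} = C_P/C_Q = 0.1588/0.3088 = 0.514.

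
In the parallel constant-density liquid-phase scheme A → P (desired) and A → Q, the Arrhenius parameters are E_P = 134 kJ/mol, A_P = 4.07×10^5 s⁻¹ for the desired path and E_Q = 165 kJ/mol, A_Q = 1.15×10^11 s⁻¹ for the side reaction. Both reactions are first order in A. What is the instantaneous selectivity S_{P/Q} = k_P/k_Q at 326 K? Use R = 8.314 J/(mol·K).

0.328

Since both paths have the same order in A, the concentration cancels and S_{P/Q} = k_P/k_Q = (A_P/A_Q)·exp[(E_Q−E_P)/(RT)].
(E_Q−E_P)/(RT) = (165−134)×10³/(8.314×326) = 31000/2710 = 11.44.
k_P/k_Q = (4.07×10^5/1.15×10^11)·exp(11.44) = 3.539×10^-6 × 92742 = 0.328.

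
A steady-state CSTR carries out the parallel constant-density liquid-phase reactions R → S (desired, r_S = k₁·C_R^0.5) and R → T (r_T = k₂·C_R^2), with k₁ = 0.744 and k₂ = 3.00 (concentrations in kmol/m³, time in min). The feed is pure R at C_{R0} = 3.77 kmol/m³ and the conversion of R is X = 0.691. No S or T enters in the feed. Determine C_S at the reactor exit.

0.429 kmol/m³

Exit C_R = C_{R0}(1−X) = 3.77×0.309 = 1.165 kmol/m³.
Rates in a CSTR are evaluated at the outlet concentration: r_S = 0.744×1.165^0.5 = 0.8030, r_T = 3.00×1.165^2 = 4.071.
Fraction of consumed R going to S: r_S/(r_S+r_T) = 0.1647.
C_S = 0.1647·C_{R0}·X = 0.1647×3.77×0.691 = 0.429 kmol/m³.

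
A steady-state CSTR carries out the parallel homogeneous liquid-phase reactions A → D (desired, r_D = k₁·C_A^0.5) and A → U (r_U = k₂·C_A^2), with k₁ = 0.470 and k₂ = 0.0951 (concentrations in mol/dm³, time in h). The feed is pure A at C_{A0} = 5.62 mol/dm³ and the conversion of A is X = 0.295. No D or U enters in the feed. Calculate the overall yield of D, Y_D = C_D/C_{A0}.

0.114

Exit C_A = C_{A0}(1−X) = 5.62×0.705 = 3.962 mol/dm³.
Rates in a CSTR are evaluated at the outlet concentration: r_D = 0.470×3.962^0.5 = 0.9355, r_U = 0.0951×3.962^2 = 1.493.
Fraction of consumed A going to D: r_D/(r_D+r_U) = 0.3852.
C_D = 0.3852·C_{A0}·X = 0.3852×5.62×0.295 = 0.639 mol/dm³; Y_D = C_D/C_{A0} = 0.114.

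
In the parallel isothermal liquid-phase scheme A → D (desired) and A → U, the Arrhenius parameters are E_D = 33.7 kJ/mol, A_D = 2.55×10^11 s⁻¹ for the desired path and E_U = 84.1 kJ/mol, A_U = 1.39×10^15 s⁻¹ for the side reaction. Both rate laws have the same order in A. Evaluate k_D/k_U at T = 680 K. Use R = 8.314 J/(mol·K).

1.37

k_D/k_U = (A_D/A_U)·exp[−(E_D−E_U)/(RT)] = (A_D/A_U)·exp[(E_U−E_D)/(RT)].
(E_U−E_D)/(RT) = (84.1−33.7)×10³/(8.314×680) = 50400/5654 = 8.915.
k_D/k_U = (2.55×10^11/1.39×10^15)·exp(8.915) = 1.835×10^-4 × 7441 = 1.37.
Since E_D < E_U, lowering the temperature improves selectivity toward D.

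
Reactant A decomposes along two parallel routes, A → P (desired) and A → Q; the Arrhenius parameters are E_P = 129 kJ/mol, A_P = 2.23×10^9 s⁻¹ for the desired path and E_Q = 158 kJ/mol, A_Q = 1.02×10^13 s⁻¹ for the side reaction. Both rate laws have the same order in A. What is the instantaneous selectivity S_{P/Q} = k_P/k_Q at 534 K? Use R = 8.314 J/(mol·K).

0.150

k_P/k_Q = (A_P/A_Q)·exp[−(E_P−E_Q)/(RT)] = (A_P/A_Q)·exp[(E_Q−E_P)/(RT)].
(E_Q−E_P)/(RT) = (158−129)×10³/(8.314×534) = 29000/4440 = 6.532.
k_P/k_Q = (2.23×10^9/1.02×10^13)·exp(6.532) = 2.186×10^-4 × 686.8 = 0.150.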